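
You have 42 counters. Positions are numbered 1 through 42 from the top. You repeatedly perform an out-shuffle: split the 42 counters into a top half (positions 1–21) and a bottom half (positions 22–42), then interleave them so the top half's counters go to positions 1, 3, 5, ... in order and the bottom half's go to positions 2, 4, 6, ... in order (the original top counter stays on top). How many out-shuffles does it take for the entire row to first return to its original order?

20

The out-shuffle permutes the 42 positions with cycle lengths [1, 1, 20, 20].
Every counter is home exactly when every cycle has completed a whole number of laps, i.e. after lcm(1, 20) = 20 out-shuffles.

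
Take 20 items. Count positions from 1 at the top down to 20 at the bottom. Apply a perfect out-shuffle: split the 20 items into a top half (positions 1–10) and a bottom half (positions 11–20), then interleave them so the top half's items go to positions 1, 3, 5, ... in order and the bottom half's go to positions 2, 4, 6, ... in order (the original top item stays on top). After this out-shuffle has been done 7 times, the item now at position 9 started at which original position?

Work backwards from position 9, undoing one out-shuffle at a time:
9 ← 5 ← 3 ← 2 ← 11 ← 6 ← 13 ← 7
So the item now at position 9 started at position 7.

7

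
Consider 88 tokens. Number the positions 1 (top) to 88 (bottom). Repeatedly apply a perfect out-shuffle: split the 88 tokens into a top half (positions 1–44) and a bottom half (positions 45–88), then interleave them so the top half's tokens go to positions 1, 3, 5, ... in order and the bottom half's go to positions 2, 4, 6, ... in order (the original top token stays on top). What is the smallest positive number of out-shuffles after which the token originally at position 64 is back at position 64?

Follow position 64 under repeated out-shuffles:
64 → 40 → 79 → 70 → 52 → 16 → 31 → 61 → ... → 64 (length 28)
It first returns after 28 out-shuffles.

28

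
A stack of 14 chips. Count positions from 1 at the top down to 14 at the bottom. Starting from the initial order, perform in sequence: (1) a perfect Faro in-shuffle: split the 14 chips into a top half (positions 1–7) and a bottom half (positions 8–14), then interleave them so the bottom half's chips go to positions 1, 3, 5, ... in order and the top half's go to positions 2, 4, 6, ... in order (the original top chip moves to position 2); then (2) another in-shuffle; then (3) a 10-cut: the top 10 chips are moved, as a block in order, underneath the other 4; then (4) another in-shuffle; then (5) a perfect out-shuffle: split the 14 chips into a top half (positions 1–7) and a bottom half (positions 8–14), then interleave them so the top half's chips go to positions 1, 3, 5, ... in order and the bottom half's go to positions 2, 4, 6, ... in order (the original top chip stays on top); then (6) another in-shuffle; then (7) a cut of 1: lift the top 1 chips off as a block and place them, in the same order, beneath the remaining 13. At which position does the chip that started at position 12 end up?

Track the chip from position 12 forward through each operation:
  after op 1 (in-shuffle): 12 → 9
  after op 2 (in-shuffle): 9 → 3
  after op 3 (cut 10): 3 → 7
  after op 4 (in-shuffle): 7 → 14
  after op 5 (out-shuffle): 14 → 14
  after op 6 (in-shuffle): 14 → 13
  after op 7 (cut 1): 13 → 12

12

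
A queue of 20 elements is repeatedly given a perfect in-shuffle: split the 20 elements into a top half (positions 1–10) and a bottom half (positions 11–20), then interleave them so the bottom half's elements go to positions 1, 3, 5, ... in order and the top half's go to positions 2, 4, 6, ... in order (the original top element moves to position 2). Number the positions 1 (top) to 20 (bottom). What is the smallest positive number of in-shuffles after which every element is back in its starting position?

6

The in-shuffle permutes the 20 positions with cycle lengths [2, 3, 3, 6, 6].
Every element is home exactly when every cycle has completed a whole number of laps, i.e. after lcm(2, 3, 6) = 6 in-shuffles.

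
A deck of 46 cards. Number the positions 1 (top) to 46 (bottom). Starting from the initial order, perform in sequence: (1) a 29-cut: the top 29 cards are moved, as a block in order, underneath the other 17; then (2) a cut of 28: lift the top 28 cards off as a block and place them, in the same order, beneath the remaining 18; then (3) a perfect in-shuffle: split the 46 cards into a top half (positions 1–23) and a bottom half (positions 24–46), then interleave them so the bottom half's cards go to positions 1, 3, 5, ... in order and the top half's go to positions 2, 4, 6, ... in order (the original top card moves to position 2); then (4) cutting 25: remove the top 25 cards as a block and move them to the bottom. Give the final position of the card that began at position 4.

6

Track the card from position 4 forward through each operation:
  after op 1 (cut 29): 4 → 21
  after op 2 (cut 28): 21 → 39
  after op 3 (in-shuffle): 39 → 31
  after op 4 (cut 25): 31 → 6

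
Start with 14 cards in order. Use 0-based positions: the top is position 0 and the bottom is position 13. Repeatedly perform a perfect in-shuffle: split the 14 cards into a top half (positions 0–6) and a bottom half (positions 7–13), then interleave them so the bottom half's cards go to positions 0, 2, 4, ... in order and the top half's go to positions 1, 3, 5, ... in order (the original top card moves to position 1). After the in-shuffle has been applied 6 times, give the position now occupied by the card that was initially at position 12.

6

Track the card's position through each in-shuffle:
12 → 10 → 6 → 13 → 12 → 10 → 6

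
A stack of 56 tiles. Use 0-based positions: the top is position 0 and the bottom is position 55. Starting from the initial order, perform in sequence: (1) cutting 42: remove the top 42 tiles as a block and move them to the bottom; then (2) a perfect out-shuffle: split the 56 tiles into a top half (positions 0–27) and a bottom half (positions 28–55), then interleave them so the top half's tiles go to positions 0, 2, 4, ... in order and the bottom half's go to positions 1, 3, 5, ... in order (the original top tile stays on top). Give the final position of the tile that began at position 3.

34

Track the tile from position 3 forward through each operation:
  after op 1 (cut 42): 3 → 17
  after op 2 (out-shuffle): 17 → 34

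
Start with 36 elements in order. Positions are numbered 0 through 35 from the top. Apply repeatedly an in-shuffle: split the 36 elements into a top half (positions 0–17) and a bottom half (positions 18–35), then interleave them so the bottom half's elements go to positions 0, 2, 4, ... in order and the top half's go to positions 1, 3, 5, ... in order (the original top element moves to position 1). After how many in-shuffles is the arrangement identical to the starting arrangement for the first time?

36

The in-shuffle permutes the 36 positions with cycle lengths [36].
Every element is home exactly when every cycle has completed a whole number of laps, i.e. after lcm(36) = 36 in-shuffles.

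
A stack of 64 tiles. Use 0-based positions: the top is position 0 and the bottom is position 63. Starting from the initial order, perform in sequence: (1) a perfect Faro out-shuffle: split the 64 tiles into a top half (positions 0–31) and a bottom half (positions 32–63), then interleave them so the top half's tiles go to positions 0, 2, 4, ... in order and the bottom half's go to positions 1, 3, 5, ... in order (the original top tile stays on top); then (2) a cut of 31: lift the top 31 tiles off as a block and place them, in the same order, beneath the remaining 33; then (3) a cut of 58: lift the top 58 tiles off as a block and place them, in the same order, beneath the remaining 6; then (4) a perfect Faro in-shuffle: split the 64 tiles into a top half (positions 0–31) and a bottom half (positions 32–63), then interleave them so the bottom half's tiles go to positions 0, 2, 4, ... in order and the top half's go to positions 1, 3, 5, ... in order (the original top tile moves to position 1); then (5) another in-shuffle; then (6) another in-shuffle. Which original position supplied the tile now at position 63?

Undo the operations in reverse order, starting from position 63:
  undo op 6 (in-shuffle, from top half): 63 ← 31
  undo op 5 (in-shuffle, from top half): 31 ← 15
  undo op 4 (in-shuffle, from top half): 15 ← 7
  undo op 3 (cut 58): 7 ← 1
  undo op 2 (cut 31): 1 ← 32
  undo op 1 (out-shuffle, from top half): 32 ← 16
So the tile at position 63 came from original position 16.

16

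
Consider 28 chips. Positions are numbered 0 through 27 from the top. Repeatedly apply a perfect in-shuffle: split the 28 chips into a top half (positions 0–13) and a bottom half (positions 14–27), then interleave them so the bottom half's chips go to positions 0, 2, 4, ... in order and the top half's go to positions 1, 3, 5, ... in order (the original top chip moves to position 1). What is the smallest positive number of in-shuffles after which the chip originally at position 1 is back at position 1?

Follow position 1 under repeated in-shuffles:
1 → 3 → 7 → 15 → 2 → 5 → 11 → 23 → ... → 1 (length 28)
It first returns after 28 in-shuffles.

28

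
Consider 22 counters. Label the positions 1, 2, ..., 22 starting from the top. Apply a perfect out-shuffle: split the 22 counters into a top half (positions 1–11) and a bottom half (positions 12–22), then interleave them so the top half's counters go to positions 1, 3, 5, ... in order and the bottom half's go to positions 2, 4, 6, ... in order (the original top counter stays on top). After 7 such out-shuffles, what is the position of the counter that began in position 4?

Track the counter's position through each out-shuffle:
4 → 7 → 13 → 4 → 7 → 13 → 4 → 7

7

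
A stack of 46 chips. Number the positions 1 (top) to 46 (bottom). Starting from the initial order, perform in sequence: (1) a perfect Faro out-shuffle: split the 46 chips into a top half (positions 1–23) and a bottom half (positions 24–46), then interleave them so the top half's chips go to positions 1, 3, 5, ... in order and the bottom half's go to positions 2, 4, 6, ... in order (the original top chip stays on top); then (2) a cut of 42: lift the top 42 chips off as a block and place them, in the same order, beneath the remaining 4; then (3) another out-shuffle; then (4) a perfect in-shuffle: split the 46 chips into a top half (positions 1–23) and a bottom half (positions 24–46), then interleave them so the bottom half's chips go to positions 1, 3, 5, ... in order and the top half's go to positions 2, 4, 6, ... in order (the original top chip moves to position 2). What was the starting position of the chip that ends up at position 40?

15

Undo the operations in reverse order, starting from position 40:
  undo op 4 (in-shuffle, from top half): 40 ← 20
  undo op 3 (out-shuffle, from bottom half): 20 ← 33
  undo op 2 (cut 42): 33 ← 29
  undo op 1 (out-shuffle, from top half): 29 ← 15
So the chip at position 40 came from original position 15.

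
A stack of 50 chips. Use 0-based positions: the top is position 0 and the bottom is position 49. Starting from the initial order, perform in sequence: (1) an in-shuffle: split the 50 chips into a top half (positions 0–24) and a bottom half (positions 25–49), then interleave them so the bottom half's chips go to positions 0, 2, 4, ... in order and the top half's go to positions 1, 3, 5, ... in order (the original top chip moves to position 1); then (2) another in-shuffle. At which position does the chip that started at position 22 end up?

Track the chip from position 22 forward through each operation:
  after op 1 (in-shuffle): 22 → 45
  after op 2 (in-shuffle): 45 → 40

40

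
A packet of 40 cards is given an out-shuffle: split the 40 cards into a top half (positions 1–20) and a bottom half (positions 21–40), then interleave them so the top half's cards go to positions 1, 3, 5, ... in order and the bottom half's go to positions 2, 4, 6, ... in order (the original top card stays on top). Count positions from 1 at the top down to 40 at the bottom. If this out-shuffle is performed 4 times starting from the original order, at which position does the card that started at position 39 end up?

Track the card's position through each out-shuffle:
39 → 38 → 36 → 32 → 24

24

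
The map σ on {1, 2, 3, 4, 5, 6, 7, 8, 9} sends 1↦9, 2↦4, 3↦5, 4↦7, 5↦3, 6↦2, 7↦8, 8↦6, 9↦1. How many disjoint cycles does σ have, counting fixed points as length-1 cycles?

3

Cycle decomposition: (1 9) (2 4 7 8 6) (3 5).
3 cycles.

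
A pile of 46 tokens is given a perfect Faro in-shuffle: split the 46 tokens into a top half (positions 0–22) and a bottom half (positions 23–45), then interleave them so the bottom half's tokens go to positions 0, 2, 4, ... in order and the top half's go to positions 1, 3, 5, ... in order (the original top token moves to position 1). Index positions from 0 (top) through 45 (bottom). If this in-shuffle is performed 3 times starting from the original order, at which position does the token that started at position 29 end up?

4

Track the token's position through each in-shuffle:
29 → 12 → 25 → 4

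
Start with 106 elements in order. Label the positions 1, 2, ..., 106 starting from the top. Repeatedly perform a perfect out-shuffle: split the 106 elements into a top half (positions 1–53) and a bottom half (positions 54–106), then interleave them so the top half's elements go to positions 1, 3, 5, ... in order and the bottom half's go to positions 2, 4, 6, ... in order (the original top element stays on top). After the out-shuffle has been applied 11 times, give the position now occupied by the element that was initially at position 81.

Track the element's position through each out-shuffle:
81 → 56 → 6 → 11 → 21 → 41 → 81 → 56 → 6 → 11 → 21 → 41

41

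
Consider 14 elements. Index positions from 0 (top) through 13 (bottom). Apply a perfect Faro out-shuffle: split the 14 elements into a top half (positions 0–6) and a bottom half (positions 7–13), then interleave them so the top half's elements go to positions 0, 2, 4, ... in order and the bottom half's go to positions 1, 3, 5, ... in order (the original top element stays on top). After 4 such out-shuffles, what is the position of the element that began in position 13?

13

Position 13 is a fixed point of every out-shuffle, so the element never moves.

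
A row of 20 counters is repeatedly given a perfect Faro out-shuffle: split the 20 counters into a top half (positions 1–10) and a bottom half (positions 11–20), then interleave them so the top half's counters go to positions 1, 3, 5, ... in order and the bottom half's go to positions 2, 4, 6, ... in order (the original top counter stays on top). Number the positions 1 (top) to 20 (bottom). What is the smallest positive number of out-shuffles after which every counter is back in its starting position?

The out-shuffle permutes the 20 positions with cycle lengths [1, 1, 18].
Every counter is home exactly when every cycle has completed a whole number of laps, i.e. after lcm(1, 18) = 18 out-shuffles.

18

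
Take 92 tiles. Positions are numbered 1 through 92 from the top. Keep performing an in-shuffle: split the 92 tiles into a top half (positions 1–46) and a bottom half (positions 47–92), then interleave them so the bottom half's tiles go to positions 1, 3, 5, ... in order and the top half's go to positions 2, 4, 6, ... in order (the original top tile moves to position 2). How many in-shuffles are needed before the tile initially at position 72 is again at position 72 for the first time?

Follow position 72 under repeated in-shuffles:
72 → 51 → 9 → 18 → 36 → 72
It first returns after 5 in-shuffles.

5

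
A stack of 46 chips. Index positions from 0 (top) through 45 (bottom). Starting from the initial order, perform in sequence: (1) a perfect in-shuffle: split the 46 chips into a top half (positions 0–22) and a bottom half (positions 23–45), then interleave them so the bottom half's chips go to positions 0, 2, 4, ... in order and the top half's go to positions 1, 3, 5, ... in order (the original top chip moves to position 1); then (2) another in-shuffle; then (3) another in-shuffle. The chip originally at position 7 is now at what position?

16

Track the chip from position 7 forward through each operation:
  after op 1 (in-shuffle): 7 → 15
  after op 2 (in-shuffle): 15 → 31
  after op 3 (in-shuffle): 31 → 16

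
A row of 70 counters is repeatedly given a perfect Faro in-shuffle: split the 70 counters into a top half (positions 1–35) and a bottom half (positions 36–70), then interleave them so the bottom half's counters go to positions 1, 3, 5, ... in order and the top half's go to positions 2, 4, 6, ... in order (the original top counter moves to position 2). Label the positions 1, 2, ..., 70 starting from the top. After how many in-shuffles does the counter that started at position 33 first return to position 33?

35

Follow position 33 under repeated in-shuffles:
33 → 66 → 61 → 51 → 31 → 62 → 53 → 35 → ... → 33 (length 35)
It first returns after 35 in-shuffles.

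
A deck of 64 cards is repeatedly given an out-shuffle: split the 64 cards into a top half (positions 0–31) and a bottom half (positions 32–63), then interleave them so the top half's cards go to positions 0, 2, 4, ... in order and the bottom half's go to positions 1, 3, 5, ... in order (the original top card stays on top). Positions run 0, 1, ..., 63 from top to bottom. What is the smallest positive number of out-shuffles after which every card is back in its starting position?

The out-shuffle permutes the 64 positions with cycle lengths [1, 1, 2, 3, 3, 6, 6, 6, 6, 6, 6, 6, 6, 6].
Every card is home exactly when every cycle has completed a whole number of laps, i.e. after lcm(1, 2, 3, 6) = 6 out-shuffles.

6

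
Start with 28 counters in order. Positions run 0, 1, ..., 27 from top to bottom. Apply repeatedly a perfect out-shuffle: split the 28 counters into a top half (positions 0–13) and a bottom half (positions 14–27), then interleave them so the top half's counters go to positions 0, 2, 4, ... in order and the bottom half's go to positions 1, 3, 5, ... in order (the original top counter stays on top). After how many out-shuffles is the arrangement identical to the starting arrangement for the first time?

18

The out-shuffle permutes the 28 positions with cycle lengths [1, 1, 2, 6, 18].
Every counter is home exactly when every cycle has completed a whole number of laps, i.e. after lcm(1, 2, 6, 18) = 18 out-shuffles.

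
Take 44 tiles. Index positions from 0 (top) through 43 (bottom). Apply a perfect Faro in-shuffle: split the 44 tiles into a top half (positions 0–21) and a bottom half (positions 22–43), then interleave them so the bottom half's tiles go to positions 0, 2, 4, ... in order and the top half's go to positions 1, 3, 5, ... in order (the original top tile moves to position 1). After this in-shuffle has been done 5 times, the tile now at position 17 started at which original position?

Work backwards from position 17, undoing one in-shuffle at a time:
17 ← 8 ← 26 ← 35 ← 17 ← 8
So the tile now at position 17 started at position 8.

8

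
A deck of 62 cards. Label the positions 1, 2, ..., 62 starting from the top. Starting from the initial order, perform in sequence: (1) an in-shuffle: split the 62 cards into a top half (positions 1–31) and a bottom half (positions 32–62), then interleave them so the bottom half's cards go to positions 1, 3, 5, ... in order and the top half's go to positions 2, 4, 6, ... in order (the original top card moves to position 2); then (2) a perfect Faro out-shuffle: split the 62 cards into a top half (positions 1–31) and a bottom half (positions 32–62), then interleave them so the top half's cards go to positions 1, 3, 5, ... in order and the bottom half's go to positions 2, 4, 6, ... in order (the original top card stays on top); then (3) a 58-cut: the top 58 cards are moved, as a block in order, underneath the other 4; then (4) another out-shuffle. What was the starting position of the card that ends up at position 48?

13

Undo the operations in reverse order, starting from position 48:
  undo op 4 (out-shuffle, from bottom half): 48 ← 55
  undo op 3 (cut 58): 55 ← 51
  undo op 2 (out-shuffle, from top half): 51 ← 26
  undo op 1 (in-shuffle, from top half): 26 ← 13
So the card at position 48 came from original position 13.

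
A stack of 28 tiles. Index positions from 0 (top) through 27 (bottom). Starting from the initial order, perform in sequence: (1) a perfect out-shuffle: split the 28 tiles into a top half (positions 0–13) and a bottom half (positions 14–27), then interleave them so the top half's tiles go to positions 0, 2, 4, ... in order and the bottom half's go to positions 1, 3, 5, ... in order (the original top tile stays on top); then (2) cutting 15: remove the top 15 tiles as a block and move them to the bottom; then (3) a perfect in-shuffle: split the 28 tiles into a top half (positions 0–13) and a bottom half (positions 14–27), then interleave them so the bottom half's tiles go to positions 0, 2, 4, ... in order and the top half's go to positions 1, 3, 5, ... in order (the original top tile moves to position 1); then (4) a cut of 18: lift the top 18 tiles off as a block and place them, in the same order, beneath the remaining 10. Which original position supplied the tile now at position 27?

25

Undo the operations in reverse order, starting from position 27:
  undo op 4 (cut 18): 27 ← 17
  undo op 3 (in-shuffle, from top half): 17 ← 8
  undo op 2 (cut 15): 8 ← 23
  undo op 1 (out-shuffle, from bottom half): 23 ← 25
So the tile at position 27 came from original position 25.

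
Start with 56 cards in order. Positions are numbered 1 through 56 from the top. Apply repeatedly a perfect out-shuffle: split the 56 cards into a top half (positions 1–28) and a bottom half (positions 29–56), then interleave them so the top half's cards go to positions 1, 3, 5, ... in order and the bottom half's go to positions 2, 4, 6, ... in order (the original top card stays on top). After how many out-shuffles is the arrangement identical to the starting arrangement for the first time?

The out-shuffle permutes the 56 positions with cycle lengths [1, 1, 4, 10, 20, 20].
Every card is home exactly when every cycle has completed a whole number of laps, i.e. after lcm(1, 4, 10, 20) = 20 out-shuffles.

20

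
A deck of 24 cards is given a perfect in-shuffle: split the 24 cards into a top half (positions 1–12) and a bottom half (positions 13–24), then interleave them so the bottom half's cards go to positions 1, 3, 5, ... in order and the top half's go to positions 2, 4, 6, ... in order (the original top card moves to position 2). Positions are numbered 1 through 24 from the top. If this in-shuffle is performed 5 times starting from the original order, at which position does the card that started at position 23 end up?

Track the card's position through each in-shuffle:
23 → 21 → 17 → 9 → 18 → 11

11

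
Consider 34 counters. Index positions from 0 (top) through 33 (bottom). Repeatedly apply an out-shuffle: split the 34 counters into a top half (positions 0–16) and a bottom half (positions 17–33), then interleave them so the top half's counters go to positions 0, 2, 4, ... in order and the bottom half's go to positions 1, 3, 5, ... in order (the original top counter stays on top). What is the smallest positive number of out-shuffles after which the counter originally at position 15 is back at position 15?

10

Follow position 15 under repeated out-shuffles:
15 → 30 → 27 → 21 → 9 → 18 → 3 → 6 → 12 → 24 → 15
It first returns after 10 out-shuffles.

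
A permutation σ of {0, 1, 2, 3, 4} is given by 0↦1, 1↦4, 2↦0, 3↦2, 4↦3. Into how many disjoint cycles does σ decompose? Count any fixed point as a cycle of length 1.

1

Cycle decomposition: (0 1 4 3 2).
1 cycle.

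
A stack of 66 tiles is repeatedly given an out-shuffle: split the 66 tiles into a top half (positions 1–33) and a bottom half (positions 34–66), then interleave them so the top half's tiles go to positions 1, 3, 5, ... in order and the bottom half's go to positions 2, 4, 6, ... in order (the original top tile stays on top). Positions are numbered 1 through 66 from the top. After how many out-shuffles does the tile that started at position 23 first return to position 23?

Follow position 23 under repeated out-shuffles:
23 → 45 → 24 → 47 → 28 → 55 → 44 → 22 → 43 → 20 → 39 → 12 → 23
It first returns after 12 out-shuffles.

12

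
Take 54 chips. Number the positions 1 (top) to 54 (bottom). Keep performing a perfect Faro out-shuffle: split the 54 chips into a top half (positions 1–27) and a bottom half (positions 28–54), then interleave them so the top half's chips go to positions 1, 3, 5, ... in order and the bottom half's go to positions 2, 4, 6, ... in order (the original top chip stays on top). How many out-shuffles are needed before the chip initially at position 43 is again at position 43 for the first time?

52

Follow position 43 under repeated out-shuffles:
43 → 32 → 10 → 19 → 37 → 20 → 39 → 24 → ... → 43 (length 52)
It first returns after 52 out-shuffles.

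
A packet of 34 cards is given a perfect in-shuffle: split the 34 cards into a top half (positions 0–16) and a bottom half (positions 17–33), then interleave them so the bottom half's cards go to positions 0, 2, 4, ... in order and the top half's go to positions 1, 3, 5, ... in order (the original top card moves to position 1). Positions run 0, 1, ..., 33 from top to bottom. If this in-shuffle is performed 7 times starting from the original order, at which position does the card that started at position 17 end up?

28

Track the card's position through each in-shuffle:
17 → 0 → 1 → 3 → 7 → 15 → 31 → 28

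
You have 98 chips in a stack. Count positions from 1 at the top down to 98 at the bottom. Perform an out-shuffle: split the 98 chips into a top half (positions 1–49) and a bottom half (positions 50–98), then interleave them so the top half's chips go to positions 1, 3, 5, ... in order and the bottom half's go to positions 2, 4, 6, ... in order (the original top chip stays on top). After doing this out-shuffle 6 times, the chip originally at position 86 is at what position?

9

Track the chip's position through each out-shuffle:
86 → 74 → 50 → 2 → 3 → 5 → 9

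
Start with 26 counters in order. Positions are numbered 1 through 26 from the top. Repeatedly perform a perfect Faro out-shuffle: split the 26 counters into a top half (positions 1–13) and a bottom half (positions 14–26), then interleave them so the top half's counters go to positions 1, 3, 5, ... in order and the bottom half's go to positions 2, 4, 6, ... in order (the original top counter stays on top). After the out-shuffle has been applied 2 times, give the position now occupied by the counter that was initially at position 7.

25

Track the counter's position through each out-shuffle:
7 → 13 → 25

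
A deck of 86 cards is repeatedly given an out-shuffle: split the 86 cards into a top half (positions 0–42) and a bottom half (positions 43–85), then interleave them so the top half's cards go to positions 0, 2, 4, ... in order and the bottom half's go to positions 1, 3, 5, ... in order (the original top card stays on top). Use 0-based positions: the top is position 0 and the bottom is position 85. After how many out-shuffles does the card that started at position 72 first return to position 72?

8

Follow position 72 under repeated out-shuffles:
72 → 59 → 33 → 66 → 47 → 9 → 18 → 36 → 72
It first returns after 8 out-shuffles.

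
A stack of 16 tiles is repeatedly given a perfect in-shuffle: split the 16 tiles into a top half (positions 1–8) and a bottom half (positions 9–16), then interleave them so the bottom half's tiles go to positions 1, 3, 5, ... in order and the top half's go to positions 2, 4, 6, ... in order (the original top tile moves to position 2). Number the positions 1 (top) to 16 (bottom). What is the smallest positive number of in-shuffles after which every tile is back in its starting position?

The in-shuffle permutes the 16 positions with cycle lengths [8, 8].
Every tile is home exactly when every cycle has completed a whole number of laps, i.e. after lcm(8) = 8 in-shuffles.

8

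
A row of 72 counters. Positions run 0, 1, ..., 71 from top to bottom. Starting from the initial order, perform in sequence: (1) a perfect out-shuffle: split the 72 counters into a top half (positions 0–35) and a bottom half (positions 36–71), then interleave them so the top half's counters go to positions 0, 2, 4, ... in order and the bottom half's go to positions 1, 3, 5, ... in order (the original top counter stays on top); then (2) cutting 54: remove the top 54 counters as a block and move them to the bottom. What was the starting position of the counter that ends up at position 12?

33

Undo the operations in reverse order, starting from position 12:
  undo op 2 (cut 54): 12 ← 66
  undo op 1 (out-shuffle, from top half): 66 ← 33
So the counter at position 12 came from original position 33.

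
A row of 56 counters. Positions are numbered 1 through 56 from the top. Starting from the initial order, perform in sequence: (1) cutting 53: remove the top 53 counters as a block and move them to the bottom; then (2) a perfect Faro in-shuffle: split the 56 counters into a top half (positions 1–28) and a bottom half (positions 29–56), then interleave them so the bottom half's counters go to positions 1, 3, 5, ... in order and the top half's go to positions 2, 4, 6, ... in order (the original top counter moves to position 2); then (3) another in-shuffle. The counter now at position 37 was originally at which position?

49

Undo the operations in reverse order, starting from position 37:
  undo op 3 (in-shuffle, from bottom half): 37 ← 47
  undo op 2 (in-shuffle, from bottom half): 47 ← 52
  undo op 1 (cut 53): 52 ← 49
So the counter at position 37 came from original position 49.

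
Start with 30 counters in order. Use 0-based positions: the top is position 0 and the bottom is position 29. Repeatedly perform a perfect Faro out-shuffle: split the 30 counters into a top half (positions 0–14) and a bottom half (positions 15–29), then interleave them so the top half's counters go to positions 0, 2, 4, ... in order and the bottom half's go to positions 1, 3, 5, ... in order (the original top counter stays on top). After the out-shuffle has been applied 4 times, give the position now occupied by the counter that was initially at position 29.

Position 29 is a fixed point of every out-shuffle, so the counter never moves.

29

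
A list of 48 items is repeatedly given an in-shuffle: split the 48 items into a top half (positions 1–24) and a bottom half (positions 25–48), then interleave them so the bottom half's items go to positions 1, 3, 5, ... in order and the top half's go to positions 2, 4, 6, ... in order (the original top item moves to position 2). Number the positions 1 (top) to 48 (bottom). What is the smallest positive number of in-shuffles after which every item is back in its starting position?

21

The in-shuffle permutes the 48 positions with cycle lengths [3, 3, 21, 21].
Every item is home exactly when every cycle has completed a whole number of laps, i.e. after lcm(3, 21) = 21 in-shuffles.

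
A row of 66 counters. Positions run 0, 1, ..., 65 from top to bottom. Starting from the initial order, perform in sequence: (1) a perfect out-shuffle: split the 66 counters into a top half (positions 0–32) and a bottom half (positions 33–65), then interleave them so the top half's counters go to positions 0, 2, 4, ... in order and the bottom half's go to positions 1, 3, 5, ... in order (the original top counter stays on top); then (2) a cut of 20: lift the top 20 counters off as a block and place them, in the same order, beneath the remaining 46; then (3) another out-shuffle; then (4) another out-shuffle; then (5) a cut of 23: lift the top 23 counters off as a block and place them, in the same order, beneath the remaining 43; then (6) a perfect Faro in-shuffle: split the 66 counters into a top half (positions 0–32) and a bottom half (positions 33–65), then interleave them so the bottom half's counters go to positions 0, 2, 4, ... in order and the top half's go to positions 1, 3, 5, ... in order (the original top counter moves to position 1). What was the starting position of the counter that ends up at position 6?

Undo the operations in reverse order, starting from position 6:
  undo op 6 (in-shuffle, from bottom half): 6 ← 36
  undo op 5 (cut 23): 36 ← 59
  undo op 4 (out-shuffle, from bottom half): 59 ← 62
  undo op 3 (out-shuffle, from top half): 62 ← 31
  undo op 2 (cut 20): 31 ← 51
  undo op 1 (out-shuffle, from bottom half): 51 ← 58
So the counter at position 6 came from original position 58.

58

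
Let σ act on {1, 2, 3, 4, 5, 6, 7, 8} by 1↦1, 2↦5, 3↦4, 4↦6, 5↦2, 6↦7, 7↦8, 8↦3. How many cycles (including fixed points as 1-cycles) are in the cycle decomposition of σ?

3

Cycle decomposition: (1) (2 5) (3 4 6 7 8).
3 cycles.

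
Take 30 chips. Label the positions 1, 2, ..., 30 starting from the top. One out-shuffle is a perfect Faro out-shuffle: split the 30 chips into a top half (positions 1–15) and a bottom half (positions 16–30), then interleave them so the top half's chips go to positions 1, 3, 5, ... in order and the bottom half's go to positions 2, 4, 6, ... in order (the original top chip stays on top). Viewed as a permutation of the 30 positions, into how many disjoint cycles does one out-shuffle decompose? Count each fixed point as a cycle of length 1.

Trace each unvisited position around until it returns:
(1) (2 3 5 9 17 4 ... len 28) (30)
3 cycles in total.

3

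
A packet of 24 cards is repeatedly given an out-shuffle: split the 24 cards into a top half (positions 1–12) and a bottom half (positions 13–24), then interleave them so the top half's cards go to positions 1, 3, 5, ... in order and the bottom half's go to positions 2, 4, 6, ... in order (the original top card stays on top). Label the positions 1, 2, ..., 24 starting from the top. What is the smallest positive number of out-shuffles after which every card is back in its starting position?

11

The out-shuffle permutes the 24 positions with cycle lengths [1, 1, 11, 11].
Every card is home exactly when every cycle has completed a whole number of laps, i.e. after lcm(1, 11) = 11 out-shuffles.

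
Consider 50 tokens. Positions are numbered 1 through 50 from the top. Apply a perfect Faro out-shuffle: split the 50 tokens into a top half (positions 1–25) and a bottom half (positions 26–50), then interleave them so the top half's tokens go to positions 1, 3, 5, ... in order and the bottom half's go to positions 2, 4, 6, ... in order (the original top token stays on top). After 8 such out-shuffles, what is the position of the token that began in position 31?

37

Track the token's position through each out-shuffle:
31 → 12 → 23 → 45 → 40 → 30 → 10 → 19 → 37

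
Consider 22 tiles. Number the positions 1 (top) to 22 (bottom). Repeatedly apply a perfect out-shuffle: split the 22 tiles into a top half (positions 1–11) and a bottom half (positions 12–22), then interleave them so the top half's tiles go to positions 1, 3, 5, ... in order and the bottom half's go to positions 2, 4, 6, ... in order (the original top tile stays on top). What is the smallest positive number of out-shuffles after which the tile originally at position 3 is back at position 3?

Follow position 3 under repeated out-shuffles:
3 → 5 → 9 → 17 → 12 → 2 → 3
It first returns after 6 out-shuffles.

6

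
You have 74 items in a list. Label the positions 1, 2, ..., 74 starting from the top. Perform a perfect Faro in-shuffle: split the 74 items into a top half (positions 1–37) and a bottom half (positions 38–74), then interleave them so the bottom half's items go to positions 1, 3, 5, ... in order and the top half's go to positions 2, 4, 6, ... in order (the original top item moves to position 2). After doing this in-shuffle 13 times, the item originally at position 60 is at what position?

45

Track position through each in-shuffle: 60 → 45 → 15 → 30 → 60 → ... (continuing for 13 shuffles total) → 45.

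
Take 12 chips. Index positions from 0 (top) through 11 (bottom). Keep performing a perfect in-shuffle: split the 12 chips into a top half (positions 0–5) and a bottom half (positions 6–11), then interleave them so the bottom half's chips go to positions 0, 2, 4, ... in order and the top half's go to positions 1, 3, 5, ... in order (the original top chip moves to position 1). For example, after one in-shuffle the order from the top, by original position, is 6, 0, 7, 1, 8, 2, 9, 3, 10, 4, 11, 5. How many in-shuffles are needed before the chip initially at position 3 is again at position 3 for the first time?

Follow position 3 under repeated in-shuffles:
3 → 7 → 2 → 5 → 11 → 10 → 8 → 4 → 9 → 6 → 0 → 1 → 3
It first returns after 12 in-shuffles.

12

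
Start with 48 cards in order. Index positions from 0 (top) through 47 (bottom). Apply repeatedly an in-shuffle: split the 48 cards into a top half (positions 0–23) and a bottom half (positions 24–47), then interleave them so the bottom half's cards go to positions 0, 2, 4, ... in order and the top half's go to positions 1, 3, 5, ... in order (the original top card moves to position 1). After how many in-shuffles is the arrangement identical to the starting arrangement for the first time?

The in-shuffle permutes the 48 positions with cycle lengths [3, 3, 21, 21].
Every card is home exactly when every cycle has completed a whole number of laps, i.e. after lcm(3, 21) = 21 in-shuffles.

21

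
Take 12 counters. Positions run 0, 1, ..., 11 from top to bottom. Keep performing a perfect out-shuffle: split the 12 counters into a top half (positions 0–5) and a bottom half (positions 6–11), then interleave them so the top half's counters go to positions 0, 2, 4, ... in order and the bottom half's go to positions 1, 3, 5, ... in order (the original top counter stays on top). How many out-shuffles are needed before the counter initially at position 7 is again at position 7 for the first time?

10

Follow position 7 under repeated out-shuffles:
7 → 3 → 6 → 1 → 2 → 4 → 8 → 5 → 10 → 9 → 7
It first returns after 10 out-shuffles.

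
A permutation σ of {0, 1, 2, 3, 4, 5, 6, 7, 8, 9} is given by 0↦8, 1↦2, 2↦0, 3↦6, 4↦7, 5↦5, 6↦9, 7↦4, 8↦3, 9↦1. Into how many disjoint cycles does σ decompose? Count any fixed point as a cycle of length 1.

Cycle decomposition: (0 8 3 6 9 1 2) (4 7) (5).
3 cycles.

3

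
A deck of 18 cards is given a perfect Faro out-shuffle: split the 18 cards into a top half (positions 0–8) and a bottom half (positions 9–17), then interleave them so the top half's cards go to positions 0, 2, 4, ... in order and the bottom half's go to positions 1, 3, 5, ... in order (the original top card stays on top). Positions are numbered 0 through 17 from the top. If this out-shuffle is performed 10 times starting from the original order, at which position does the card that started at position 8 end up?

Track the card's position through each out-shuffle:
8 → 16 → 15 → 13 → 9 → 1 → 2 → 4 → 8 → 16 → 15

15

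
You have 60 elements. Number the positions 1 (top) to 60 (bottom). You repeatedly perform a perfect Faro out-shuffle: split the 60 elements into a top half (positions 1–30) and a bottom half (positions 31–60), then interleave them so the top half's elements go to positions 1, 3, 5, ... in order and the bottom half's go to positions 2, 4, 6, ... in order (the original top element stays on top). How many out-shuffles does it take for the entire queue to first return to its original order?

The out-shuffle permutes the 60 positions with cycle lengths [1, 1, 58].
Every element is home exactly when every cycle has completed a whole number of laps, i.e. after lcm(1, 58) = 58 out-shuffles.

58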